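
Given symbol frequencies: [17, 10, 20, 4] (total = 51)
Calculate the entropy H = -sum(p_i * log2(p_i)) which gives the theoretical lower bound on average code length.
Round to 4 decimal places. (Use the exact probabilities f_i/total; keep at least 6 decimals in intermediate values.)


Per-symbol terms -p_i * log2(p_i) with p_i = f_i/51:
  p = 17/51 = 0.333333: log2(p) = -1.584963, -p*log2(p) = 0.528321
  p = 10/51 = 0.196078: log2(p) = -2.350497, -p*log2(p) = 0.460882
  p = 20/51 = 0.392157: log2(p) = -1.350497, -p*log2(p) = 0.529607
  p = 4/51 = 0.078431: log2(p) = -3.672425, -p*log2(p) = 0.288033
H = 0.528321 + 0.460882 + 0.529607 + 0.288033 = 1.806843

H = 1.8068 bits/symbol


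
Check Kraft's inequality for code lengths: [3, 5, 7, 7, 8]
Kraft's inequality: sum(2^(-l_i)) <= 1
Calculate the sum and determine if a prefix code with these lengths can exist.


Sum = 2^(-3) + 2^(-5) + 2^(-7) + 2^(-7) + 2^(-8)
    = 0.125 + 0.03125 + 0.0078125 + 0.0078125 + 0.00390625
    = 45/256 = 0.17578125
Since 0.17578125 <= 1, Kraft's inequality IS satisfied.
A prefix code with these lengths CAN exist.

Kraft sum = 0.17578125. Satisfied.


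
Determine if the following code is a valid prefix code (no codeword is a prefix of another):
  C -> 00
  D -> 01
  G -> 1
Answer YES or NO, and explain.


Checking each pair (does one codeword prefix another?):
  C='00' vs D='01': no prefix
  C='00' vs G='1': no prefix
  D='01' vs C='00': no prefix
  D='01' vs G='1': no prefix
  G='1' vs C='00': no prefix
  G='1' vs D='01': no prefix
No violation found over all pairs.

YES -- this is a valid prefix code. No codeword is a prefix of any other codeword.


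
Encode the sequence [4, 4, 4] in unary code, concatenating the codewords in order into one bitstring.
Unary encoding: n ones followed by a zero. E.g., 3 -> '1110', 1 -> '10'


Encode each number as n ones followed by a terminating 0:
  4 -> 11110 (5 bits)
  4 -> 11110 (5 bits)
  4 -> 11110 (5 bits)
Total length = 5 + 5 + 5 = 15 bits.

Unary([4, 4, 4]) = 111101111011110 (15 bits)


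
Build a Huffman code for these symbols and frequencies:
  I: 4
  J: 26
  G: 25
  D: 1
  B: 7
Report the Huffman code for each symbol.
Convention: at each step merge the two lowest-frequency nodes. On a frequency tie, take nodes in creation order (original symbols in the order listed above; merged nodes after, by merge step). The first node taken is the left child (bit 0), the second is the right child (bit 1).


Huffman tree construction:
Step 1: Merge D(1) + I(4) = 5
Step 2: Merge (D+I)(5) + B(7) = 12
Step 3: Merge ((D+I)+B)(12) + G(25) = 37
Step 4: Merge J(26) + (((D+I)+B)+G)(37) = 63
Read each symbol's code off the tree from the root (left child = 0, right child = 1).

Codes:
  I: 1001 (length 4)
  J: 0 (length 1)
  G: 11 (length 2)
  D: 1000 (length 4)
  B: 101 (length 3)
Average code length: 117/63 = 1.8571 bits/symbol


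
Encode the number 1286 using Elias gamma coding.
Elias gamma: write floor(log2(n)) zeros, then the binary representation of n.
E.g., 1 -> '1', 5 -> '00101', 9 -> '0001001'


num_bits = floor(log2(1286)) + 1 = 11
leading_zeros = num_bits - 1 = 10
binary(1286) = 10100000110

Elias gamma(1286) = '0000000000' + '10100000110' = 000000000010100000110 (21 bits)


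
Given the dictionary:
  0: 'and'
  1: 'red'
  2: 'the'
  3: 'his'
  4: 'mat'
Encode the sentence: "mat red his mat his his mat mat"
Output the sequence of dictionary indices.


Look up each word in the dictionary:
  'mat' -> 4
  'red' -> 1
  'his' -> 3
  'mat' -> 4
  'his' -> 3
  'his' -> 3
  'mat' -> 4
  'mat' -> 4

Encoded: [4, 1, 3, 4, 3, 3, 4, 4]


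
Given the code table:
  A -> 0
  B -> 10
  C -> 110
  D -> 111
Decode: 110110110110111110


Decoding:
110 -> C
110 -> C
110 -> C
110 -> C
111 -> D
110 -> C


Result: CCCCDC


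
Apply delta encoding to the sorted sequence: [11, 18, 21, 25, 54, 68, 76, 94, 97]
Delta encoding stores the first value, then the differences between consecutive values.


First value: 11
Deltas:
  18 - 11 = 7
  21 - 18 = 3
  25 - 21 = 4
  54 - 25 = 29
  68 - 54 = 14
  76 - 68 = 8
  94 - 76 = 18
  97 - 94 = 3


Delta encoded: [11, 7, 3, 4, 29, 14, 8, 18, 3]


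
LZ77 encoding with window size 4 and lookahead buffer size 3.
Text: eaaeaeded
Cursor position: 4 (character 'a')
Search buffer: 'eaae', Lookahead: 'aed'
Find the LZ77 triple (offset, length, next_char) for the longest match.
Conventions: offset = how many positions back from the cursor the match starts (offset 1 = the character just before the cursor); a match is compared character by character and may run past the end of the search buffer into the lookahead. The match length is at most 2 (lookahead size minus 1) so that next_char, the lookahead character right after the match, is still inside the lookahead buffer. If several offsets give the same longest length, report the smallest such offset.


Try each offset into the search buffer:
  offset=1 (pos 3, char 'e'): match length 0
  offset=2 (pos 2, char 'a'): match length 2
  offset=3 (pos 1, char 'a'): match length 1
  offset=4 (pos 0, char 'e'): match length 0
Longest match has length 2 at offset 2.
next_char = character at position 4 + 2 = 6 -> 'd'

Best match: offset=2, length=2 (matching 'ae' starting at position 2)
LZ77 triple: (2, 2, 'd')


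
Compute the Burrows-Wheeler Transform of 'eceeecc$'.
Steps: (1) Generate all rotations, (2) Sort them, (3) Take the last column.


Rotations (sorted):
  0: $eceeecc -> last char: c
  1: c$eceeec -> last char: c
  2: cc$eceee -> last char: e
  3: ceeecc$e -> last char: e
  4: ecc$ecee -> last char: e
  5: eceeecc$ -> last char: $
  6: eecc$ece -> last char: e
  7: eeecc$ec -> last char: c


BWT = cceee$ec


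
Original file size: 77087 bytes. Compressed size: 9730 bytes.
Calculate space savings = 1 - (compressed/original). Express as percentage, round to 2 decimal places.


ratio = compressed/original = 9730/77087 = 0.126221
savings = 1 - ratio = 1 - 0.126221 = 0.873779
as a percentage: 0.873779 * 100 = 87.38%

Space savings = 1 - 9730/77087 = 87.38%


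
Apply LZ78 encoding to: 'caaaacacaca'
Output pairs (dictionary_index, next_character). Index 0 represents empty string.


LZ78 encoding steps:
Dictionary: {0: ''}
Step 1: w='' (idx 0), next='c' -> output (0, 'c'), add 'c' as idx 1
Step 2: w='' (idx 0), next='a' -> output (0, 'a'), add 'a' as idx 2
Step 3: w='a' (idx 2), next='a' -> output (2, 'a'), add 'aa' as idx 3
Step 4: w='a' (idx 2), next='c' -> output (2, 'c'), add 'ac' as idx 4
Step 5: w='ac' (idx 4), next='a' -> output (4, 'a'), add 'aca' as idx 5
Step 6: w='c' (idx 1), next='a' -> output (1, 'a'), add 'ca' as idx 6


Encoded: [(0, 'c'), (0, 'a'), (2, 'a'), (2, 'c'), (4, 'a'), (1, 'a')]


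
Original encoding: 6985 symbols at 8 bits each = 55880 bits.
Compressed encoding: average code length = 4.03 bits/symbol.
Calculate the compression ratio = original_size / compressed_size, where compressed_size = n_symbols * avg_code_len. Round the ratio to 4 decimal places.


original_size = n_symbols * orig_bits = 6985 * 8 = 55880 bits
compressed_size = n_symbols * avg_code_len = 6985 * 4.03 = 28149.55 bits
ratio = original_size / compressed_size = 55880 / 28149.55 = 1.9851

Compression ratio = 1.9851


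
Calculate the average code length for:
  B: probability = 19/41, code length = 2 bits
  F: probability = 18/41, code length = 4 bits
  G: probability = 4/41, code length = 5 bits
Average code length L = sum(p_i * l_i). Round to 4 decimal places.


Weighted contributions p_i * l_i:
  B: (19/41) * 2 = 38/41
  F: (18/41) * 4 = 72/41
  G: (4/41) * 5 = 20/41
Sum = (38 + 72 + 20)/41 = 130/41

L = 130/41 = 3.1707 bits/symbol


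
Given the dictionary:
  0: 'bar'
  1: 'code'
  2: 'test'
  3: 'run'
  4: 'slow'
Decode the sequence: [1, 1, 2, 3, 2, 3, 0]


Look up each index in the dictionary:
  1 -> 'code'
  1 -> 'code'
  2 -> 'test'
  3 -> 'run'
  2 -> 'test'
  3 -> 'run'
  0 -> 'bar'

Decoded: "code code test run test run bar"


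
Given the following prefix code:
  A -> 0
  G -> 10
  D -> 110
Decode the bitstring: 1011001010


Decoding step by step:
Bits 10 -> G
Bits 110 -> D
Bits 0 -> A
Bits 10 -> G
Bits 10 -> G


Decoded message: GDAGG


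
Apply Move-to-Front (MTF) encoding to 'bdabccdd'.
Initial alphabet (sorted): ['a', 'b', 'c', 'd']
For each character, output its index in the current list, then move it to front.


MTF encoding:
'b': index 1 in ['a', 'b', 'c', 'd'] -> ['b', 'a', 'c', 'd']
'd': index 3 in ['b', 'a', 'c', 'd'] -> ['d', 'b', 'a', 'c']
'a': index 2 in ['d', 'b', 'a', 'c'] -> ['a', 'd', 'b', 'c']
'b': index 2 in ['a', 'd', 'b', 'c'] -> ['b', 'a', 'd', 'c']
'c': index 3 in ['b', 'a', 'd', 'c'] -> ['c', 'b', 'a', 'd']
'c': index 0 in ['c', 'b', 'a', 'd'] -> ['c', 'b', 'a', 'd']
'd': index 3 in ['c', 'b', 'a', 'd'] -> ['d', 'c', 'b', 'a']
'd': index 0 in ['d', 'c', 'b', 'a'] -> ['d', 'c', 'b', 'a']


Output: [1, 3, 2, 2, 3, 0, 3, 0]


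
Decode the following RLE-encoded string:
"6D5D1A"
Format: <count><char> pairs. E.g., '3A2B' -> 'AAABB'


Expanding each <count><char> pair:
  6D -> 'DDDDDD'
  5D -> 'DDDDD'
  1A -> 'A'

Decoded = DDDDDDDDDDDA


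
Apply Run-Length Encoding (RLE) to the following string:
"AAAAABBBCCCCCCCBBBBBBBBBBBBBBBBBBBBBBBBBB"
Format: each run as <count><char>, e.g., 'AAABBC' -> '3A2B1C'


Scanning runs left to right:
  i=0: run of 'A' x 5 -> '5A'
  i=5: run of 'B' x 3 -> '3B'
  i=8: run of 'C' x 7 -> '7C'
  i=15: run of 'B' x 26 -> '26B'

RLE = 5A3B7C26B


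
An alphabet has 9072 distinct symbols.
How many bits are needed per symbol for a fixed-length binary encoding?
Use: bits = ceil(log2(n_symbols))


log2(9072) = 13.1472
Bracket: 2^13 = 8192 < 9072 <= 2^14 = 16384
So ceil(log2(9072)) = 14

bits = ceil(log2(9072)) = ceil(13.1472) = 14 bits


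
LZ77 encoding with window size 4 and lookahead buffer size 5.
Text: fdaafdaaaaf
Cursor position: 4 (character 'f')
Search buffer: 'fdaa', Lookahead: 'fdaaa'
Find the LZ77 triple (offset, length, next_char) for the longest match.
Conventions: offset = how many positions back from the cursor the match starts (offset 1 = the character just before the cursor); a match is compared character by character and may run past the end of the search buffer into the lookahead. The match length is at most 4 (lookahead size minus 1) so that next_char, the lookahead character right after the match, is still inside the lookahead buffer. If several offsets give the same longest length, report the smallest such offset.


Try each offset into the search buffer:
  offset=1 (pos 3, char 'a'): match length 0
  offset=2 (pos 2, char 'a'): match length 0
  offset=3 (pos 1, char 'd'): match length 0
  offset=4 (pos 0, char 'f'): match length 4
Longest match has length 4 at offset 4.
next_char = character at position 4 + 4 = 8 -> 'a'

Best match: offset=4, length=4 (matching 'fdaa' starting at position 0)
LZ77 triple: (4, 4, 'a')


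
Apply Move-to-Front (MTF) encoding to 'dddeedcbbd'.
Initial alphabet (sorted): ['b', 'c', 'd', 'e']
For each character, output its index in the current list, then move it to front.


MTF encoding:
'd': index 2 in ['b', 'c', 'd', 'e'] -> ['d', 'b', 'c', 'e']
'd': index 0 in ['d', 'b', 'c', 'e'] -> ['d', 'b', 'c', 'e']
'd': index 0 in ['d', 'b', 'c', 'e'] -> ['d', 'b', 'c', 'e']
'e': index 3 in ['d', 'b', 'c', 'e'] -> ['e', 'd', 'b', 'c']
'e': index 0 in ['e', 'd', 'b', 'c'] -> ['e', 'd', 'b', 'c']
'd': index 1 in ['e', 'd', 'b', 'c'] -> ['d', 'e', 'b', 'c']
'c': index 3 in ['d', 'e', 'b', 'c'] -> ['c', 'd', 'e', 'b']
'b': index 3 in ['c', 'd', 'e', 'b'] -> ['b', 'c', 'd', 'e']
'b': index 0 in ['b', 'c', 'd', 'e'] -> ['b', 'c', 'd', 'e']
'd': index 2 in ['b', 'c', 'd', 'e'] -> ['d', 'b', 'c', 'e']


Output: [2, 0, 0, 3, 0, 1, 3, 3, 0, 2]


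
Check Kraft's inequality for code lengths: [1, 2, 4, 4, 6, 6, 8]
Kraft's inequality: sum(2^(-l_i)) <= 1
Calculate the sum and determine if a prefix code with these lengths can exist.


Sum = 2^(-1) + 2^(-2) + 2^(-4) + 2^(-4) + 2^(-6) + 2^(-6) + 2^(-8)
    = 0.5 + 0.25 + 0.0625 + 0.0625 + 0.015625 + 0.015625 + 0.00390625
    = 233/256 = 0.91015625
Since 0.91015625 <= 1, Kraft's inequality IS satisfied.
A prefix code with these lengths CAN exist.

Kraft sum = 0.91015625. Satisfied.


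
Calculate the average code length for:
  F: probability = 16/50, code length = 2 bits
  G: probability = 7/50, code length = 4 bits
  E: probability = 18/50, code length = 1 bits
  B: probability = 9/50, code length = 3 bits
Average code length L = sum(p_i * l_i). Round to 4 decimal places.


Weighted contributions p_i * l_i:
  F: (16/50) * 2 = 32/50
  G: (7/50) * 4 = 28/50
  E: (18/50) * 1 = 18/50
  B: (9/50) * 3 = 27/50
Sum = (32 + 28 + 18 + 27)/50 = 105/50

L = 105/50 = 2.1000 bits/symbol


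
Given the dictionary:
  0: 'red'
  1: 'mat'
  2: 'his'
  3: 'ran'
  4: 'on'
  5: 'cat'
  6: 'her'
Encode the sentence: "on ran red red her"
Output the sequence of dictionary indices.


Look up each word in the dictionary:
  'on' -> 4
  'ran' -> 3
  'red' -> 0
  'red' -> 0
  'her' -> 6

Encoded: [4, 3, 0, 0, 6]


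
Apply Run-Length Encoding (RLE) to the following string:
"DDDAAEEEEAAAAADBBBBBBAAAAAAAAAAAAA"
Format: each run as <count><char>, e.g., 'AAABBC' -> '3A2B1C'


Scanning runs left to right:
  i=0: run of 'D' x 3 -> '3D'
  i=3: run of 'A' x 2 -> '2A'
  i=5: run of 'E' x 4 -> '4E'
  i=9: run of 'A' x 5 -> '5A'
  i=14: run of 'D' x 1 -> '1D'
  i=15: run of 'B' x 6 -> '6B'
  i=21: run of 'A' x 13 -> '13A'

RLE = 3D2A4E5A1D6B13A


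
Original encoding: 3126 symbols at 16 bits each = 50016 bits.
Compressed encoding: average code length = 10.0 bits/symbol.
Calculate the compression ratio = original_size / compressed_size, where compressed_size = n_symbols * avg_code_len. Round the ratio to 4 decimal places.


original_size = n_symbols * orig_bits = 3126 * 16 = 50016 bits
compressed_size = n_symbols * avg_code_len = 3126 * 10.0 = 31260.0 bits
ratio = original_size / compressed_size = 50016 / 31260.0 = 1.6

Compression ratio = 1.6


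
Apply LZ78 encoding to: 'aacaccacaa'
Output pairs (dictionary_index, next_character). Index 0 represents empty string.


LZ78 encoding steps:
Dictionary: {0: ''}
Step 1: w='' (idx 0), next='a' -> output (0, 'a'), add 'a' as idx 1
Step 2: w='a' (idx 1), next='c' -> output (1, 'c'), add 'ac' as idx 2
Step 3: w='ac' (idx 2), next='c' -> output (2, 'c'), add 'acc' as idx 3
Step 4: w='ac' (idx 2), next='a' -> output (2, 'a'), add 'aca' as idx 4
Step 5: w='a' (idx 1), end of input -> output (1, '')


Encoded: [(0, 'a'), (1, 'c'), (2, 'c'), (2, 'a'), (1, '')]


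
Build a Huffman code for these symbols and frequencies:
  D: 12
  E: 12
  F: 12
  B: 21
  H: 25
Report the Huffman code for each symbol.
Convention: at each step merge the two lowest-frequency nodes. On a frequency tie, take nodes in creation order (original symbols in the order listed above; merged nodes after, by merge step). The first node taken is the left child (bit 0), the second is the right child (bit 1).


Huffman tree construction:
Step 1: Merge D(12) + E(12) = 24
Step 2: Merge F(12) + B(21) = 33
Step 3: Merge (D+E)(24) + H(25) = 49
Step 4: Merge (F+B)(33) + ((D+E)+H)(49) = 82
Read each symbol's code off the tree from the root (left child = 0, right child = 1).

Codes:
  D: 100 (length 3)
  E: 101 (length 3)
  F: 00 (length 2)
  B: 01 (length 2)
  H: 11 (length 2)
Average code length: 188/82 = 2.2927 bits/symbol


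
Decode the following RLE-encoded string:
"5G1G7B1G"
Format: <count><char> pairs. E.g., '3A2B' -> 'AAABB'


Expanding each <count><char> pair:
  5G -> 'GGGGG'
  1G -> 'G'
  7B -> 'BBBBBBB'
  1G -> 'G'

Decoded = GGGGGGBBBBBBBG


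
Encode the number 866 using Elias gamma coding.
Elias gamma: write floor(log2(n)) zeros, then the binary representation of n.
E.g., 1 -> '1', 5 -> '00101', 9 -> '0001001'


num_bits = floor(log2(866)) + 1 = 10
leading_zeros = num_bits - 1 = 9
binary(866) = 1101100010

Elias gamma(866) = '000000000' + '1101100010' = 0000000001101100010 (19 bits)


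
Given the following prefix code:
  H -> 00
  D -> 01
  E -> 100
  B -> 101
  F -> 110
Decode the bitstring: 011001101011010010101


Decoding step by step:
Bits 01 -> D
Bits 100 -> E
Bits 110 -> F
Bits 101 -> B
Bits 101 -> B
Bits 00 -> H
Bits 101 -> B
Bits 01 -> D


Decoded message: DEFBBHBD


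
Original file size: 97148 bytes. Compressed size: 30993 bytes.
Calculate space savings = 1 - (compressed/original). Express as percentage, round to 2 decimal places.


ratio = compressed/original = 30993/97148 = 0.319029
savings = 1 - ratio = 1 - 0.319029 = 0.680971
as a percentage: 0.680971 * 100 = 68.1%

Space savings = 1 - 30993/97148 = 68.1%


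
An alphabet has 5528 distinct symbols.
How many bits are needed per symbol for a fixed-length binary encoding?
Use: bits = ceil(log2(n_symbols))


log2(5528) = 12.4325
Bracket: 2^12 = 4096 < 5528 <= 2^13 = 8192
So ceil(log2(5528)) = 13

bits = ceil(log2(5528)) = ceil(12.4325) = 13 bits


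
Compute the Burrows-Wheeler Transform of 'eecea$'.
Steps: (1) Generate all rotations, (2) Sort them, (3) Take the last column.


Rotations (sorted):
  0: $eecea -> last char: a
  1: a$eece -> last char: e
  2: cea$ee -> last char: e
  3: ea$eec -> last char: c
  4: ecea$e -> last char: e
  5: eecea$ -> last char: $


BWT = aeece$


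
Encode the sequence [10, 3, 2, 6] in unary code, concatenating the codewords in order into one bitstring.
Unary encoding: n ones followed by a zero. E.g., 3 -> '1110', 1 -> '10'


Encode each number as n ones followed by a terminating 0:
  10 -> 11111111110 (11 bits)
  3 -> 1110 (4 bits)
  2 -> 110 (3 bits)
  6 -> 1111110 (7 bits)
Total length = 11 + 4 + 3 + 7 = 25 bits.

Unary([10, 3, 2, 6]) = 1111111111011101101111110 (25 bits)


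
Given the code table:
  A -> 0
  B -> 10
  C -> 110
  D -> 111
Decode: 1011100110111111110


Decoding:
10 -> B
111 -> D
0 -> A
0 -> A
110 -> C
111 -> D
111 -> D
110 -> C


Result: BDAACDDC


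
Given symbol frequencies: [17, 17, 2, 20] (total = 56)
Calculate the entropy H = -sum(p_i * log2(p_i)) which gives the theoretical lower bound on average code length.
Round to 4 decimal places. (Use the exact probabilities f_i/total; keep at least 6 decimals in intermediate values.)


Per-symbol terms -p_i * log2(p_i) with p_i = f_i/56:
  p = 17/56 = 0.303571: log2(p) = -1.719892, -p*log2(p) = 0.522110
  p = 17/56 = 0.303571: log2(p) = -1.719892, -p*log2(p) = 0.522110
  p = 2/56 = 0.035714: log2(p) = -4.807355, -p*log2(p) = 0.171691
  p = 20/56 = 0.357143: log2(p) = -1.485427, -p*log2(p) = 0.530510
H = 0.522110 + 0.522110 + 0.171691 + 0.530510 = 1.746421

H = 1.7464 bits/symbol


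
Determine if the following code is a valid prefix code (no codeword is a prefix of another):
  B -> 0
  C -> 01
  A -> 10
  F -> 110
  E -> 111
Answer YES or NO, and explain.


Checking each pair (does one codeword prefix another?):
  B='0' vs C='01': prefix -- VIOLATION

NO -- this is NOT a valid prefix code. B (0) is a prefix of C (01).


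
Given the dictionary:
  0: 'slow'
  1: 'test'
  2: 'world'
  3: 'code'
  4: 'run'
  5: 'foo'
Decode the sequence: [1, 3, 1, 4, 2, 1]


Look up each index in the dictionary:
  1 -> 'test'
  3 -> 'code'
  1 -> 'test'
  4 -> 'run'
  2 -> 'world'
  1 -> 'test'

Decoded: "test code test run world test"


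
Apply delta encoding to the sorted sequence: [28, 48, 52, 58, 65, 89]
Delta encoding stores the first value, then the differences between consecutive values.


First value: 28
Deltas:
  48 - 28 = 20
  52 - 48 = 4
  58 - 52 = 6
  65 - 58 = 7
  89 - 65 = 24


Delta encoded: [28, 20, 4, 6, 7, 24]


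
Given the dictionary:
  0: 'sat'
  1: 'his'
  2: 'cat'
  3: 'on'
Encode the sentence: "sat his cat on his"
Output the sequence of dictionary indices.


Look up each word in the dictionary:
  'sat' -> 0
  'his' -> 1
  'cat' -> 2
  'on' -> 3
  'his' -> 1

Encoded: [0, 1, 2, 3, 1]


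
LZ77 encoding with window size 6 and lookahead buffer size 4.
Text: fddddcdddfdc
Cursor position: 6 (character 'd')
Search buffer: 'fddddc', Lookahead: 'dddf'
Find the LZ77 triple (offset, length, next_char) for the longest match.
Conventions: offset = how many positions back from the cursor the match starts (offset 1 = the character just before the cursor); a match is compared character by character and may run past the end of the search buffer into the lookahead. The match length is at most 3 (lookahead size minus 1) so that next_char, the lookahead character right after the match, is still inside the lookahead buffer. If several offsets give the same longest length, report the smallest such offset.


Try each offset into the search buffer:
  offset=1 (pos 5, char 'c'): match length 0
  offset=2 (pos 4, char 'd'): match length 1
  offset=3 (pos 3, char 'd'): match length 2
  offset=4 (pos 2, char 'd'): match length 3
  offset=5 (pos 1, char 'd'): match length 3
  offset=6 (pos 0, char 'f'): match length 0
Longest match has length 3, found at offsets 4, 5; take the smallest, offset 4.
next_char = character at position 6 + 3 = 9 -> 'f'

Best match: offset=4, length=3 (matching 'ddd' starting at position 2)
LZ77 triple: (4, 3, 'f')


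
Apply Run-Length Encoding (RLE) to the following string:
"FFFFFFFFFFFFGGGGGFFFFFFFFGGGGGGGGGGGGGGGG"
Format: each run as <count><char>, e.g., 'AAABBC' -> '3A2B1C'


Scanning runs left to right:
  i=0: run of 'F' x 12 -> '12F'
  i=12: run of 'G' x 5 -> '5G'
  i=17: run of 'F' x 8 -> '8F'
  i=25: run of 'G' x 16 -> '16G'

RLE = 12F5G8F16G


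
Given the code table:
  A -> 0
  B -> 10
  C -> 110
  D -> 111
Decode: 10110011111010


Decoding:
10 -> B
110 -> C
0 -> A
111 -> D
110 -> C
10 -> B


Result: BCADCB


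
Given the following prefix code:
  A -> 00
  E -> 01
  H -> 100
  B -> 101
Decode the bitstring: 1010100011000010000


Decoding step by step:
Bits 101 -> B
Bits 01 -> E
Bits 00 -> A
Bits 01 -> E
Bits 100 -> H
Bits 00 -> A
Bits 100 -> H
Bits 00 -> A


Decoded message: BEAEHAHA


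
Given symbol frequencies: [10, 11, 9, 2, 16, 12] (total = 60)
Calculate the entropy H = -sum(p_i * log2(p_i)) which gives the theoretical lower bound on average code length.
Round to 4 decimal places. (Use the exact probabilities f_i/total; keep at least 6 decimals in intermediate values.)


Per-symbol terms -p_i * log2(p_i) with p_i = f_i/60:
  p = 10/60 = 0.166667: log2(p) = -2.584963, -p*log2(p) = 0.430827
  p = 11/60 = 0.183333: log2(p) = -2.447459, -p*log2(p) = 0.448701
  p = 9/60 = 0.150000: log2(p) = -2.736966, -p*log2(p) = 0.410545
  p = 2/60 = 0.033333: log2(p) = -4.906891, -p*log2(p) = 0.163563
  p = 16/60 = 0.266667: log2(p) = -1.906891, -p*log2(p) = 0.508504
  p = 12/60 = 0.200000: log2(p) = -2.321928, -p*log2(p) = 0.464386
H = 0.430827 + 0.448701 + 0.410545 + 0.163563 + 0.508504 + 0.464386 = 2.426526

H = 2.4265 bits/symbol


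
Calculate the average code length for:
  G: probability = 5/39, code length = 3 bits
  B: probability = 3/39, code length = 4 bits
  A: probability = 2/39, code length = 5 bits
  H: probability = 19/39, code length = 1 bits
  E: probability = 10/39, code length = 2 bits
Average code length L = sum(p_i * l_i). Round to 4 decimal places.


Weighted contributions p_i * l_i:
  G: (5/39) * 3 = 15/39
  B: (3/39) * 4 = 12/39
  A: (2/39) * 5 = 10/39
  H: (19/39) * 1 = 19/39
  E: (10/39) * 2 = 20/39
Sum = (15 + 12 + 10 + 19 + 20)/39 = 76/39

L = 76/39 = 1.9487 bits/symbol


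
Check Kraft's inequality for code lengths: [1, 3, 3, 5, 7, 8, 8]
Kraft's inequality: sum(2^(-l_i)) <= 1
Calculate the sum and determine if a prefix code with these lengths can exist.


Sum = 2^(-1) + 2^(-3) + 2^(-3) + 2^(-5) + 2^(-7) + 2^(-8) + 2^(-8)
    = 0.5 + 0.125 + 0.125 + 0.03125 + 0.0078125 + 0.00390625 + 0.00390625
    = 204/256 = 0.796875
Since 0.796875 <= 1, Kraft's inequality IS satisfied.
A prefix code with these lengths CAN exist.

Kraft sum = 0.796875. Satisfied.


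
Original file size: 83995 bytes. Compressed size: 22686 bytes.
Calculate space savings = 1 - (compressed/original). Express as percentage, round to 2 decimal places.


ratio = compressed/original = 22686/83995 = 0.270088
savings = 1 - ratio = 1 - 0.270088 = 0.729912
as a percentage: 0.729912 * 100 = 72.99%

Space savings = 1 - 22686/83995 = 72.99%


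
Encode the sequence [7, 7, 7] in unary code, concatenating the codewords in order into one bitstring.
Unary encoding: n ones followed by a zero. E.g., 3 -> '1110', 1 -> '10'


Encode each number as n ones followed by a terminating 0:
  7 -> 11111110 (8 bits)
  7 -> 11111110 (8 bits)
  7 -> 11111110 (8 bits)
Total length = 8 + 8 + 8 = 24 bits.

Unary([7, 7, 7]) = 111111101111111011111110 (24 bits)


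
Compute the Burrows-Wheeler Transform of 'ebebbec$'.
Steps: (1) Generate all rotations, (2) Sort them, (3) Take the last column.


Rotations (sorted):
  0: $ebebbec -> last char: c
  1: bbec$ebe -> last char: e
  2: bebbec$e -> last char: e
  3: bec$ebeb -> last char: b
  4: c$ebebbe -> last char: e
  5: ebbec$eb -> last char: b
  6: ebebbec$ -> last char: $
  7: ec$ebebb -> last char: b


BWT = ceebeb$b


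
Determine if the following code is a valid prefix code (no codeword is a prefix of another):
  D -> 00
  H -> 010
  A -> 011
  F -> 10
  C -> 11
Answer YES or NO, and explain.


Checking each pair (does one codeword prefix another?):
  D='00' vs H='010': no prefix
  D='00' vs A='011': no prefix
  D='00' vs F='10': no prefix
  D='00' vs C='11': no prefix
  H='010' vs D='00': no prefix
  H='010' vs A='011': no prefix
  H='010' vs F='10': no prefix
  H='010' vs C='11': no prefix
  A='011' vs D='00': no prefix
  A='011' vs H='010': no prefix
  A='011' vs F='10': no prefix
  A='011' vs C='11': no prefix
  F='10' vs D='00': no prefix
  F='10' vs H='010': no prefix
  F='10' vs A='011': no prefix
  F='10' vs C='11': no prefix
  C='11' vs D='00': no prefix
  C='11' vs H='010': no prefix
  C='11' vs A='011': no prefix
  C='11' vs F='10': no prefix
No violation found over all pairs.

YES -- this is a valid prefix code. No codeword is a prefix of any other codeword.


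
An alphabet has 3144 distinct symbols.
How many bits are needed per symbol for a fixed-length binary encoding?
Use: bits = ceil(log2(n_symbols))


log2(3144) = 11.6184
Bracket: 2^11 = 2048 < 3144 <= 2^12 = 4096
So ceil(log2(3144)) = 12

bits = ceil(log2(3144)) = ceil(11.6184) = 12 bits


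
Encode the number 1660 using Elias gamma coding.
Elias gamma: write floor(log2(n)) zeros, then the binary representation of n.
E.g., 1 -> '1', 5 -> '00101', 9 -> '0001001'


num_bits = floor(log2(1660)) + 1 = 11
leading_zeros = num_bits - 1 = 10
binary(1660) = 11001111100

Elias gamma(1660) = '0000000000' + '11001111100' = 000000000011001111100 (21 bits)


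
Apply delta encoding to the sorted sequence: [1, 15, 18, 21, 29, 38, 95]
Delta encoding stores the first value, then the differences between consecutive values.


First value: 1
Deltas:
  15 - 1 = 14
  18 - 15 = 3
  21 - 18 = 3
  29 - 21 = 8
  38 - 29 = 9
  95 - 38 = 57


Delta encoded: [1, 14, 3, 3, 8, 9, 57]


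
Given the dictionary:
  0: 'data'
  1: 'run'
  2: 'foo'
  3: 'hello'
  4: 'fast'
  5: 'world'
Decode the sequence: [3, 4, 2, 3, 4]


Look up each index in the dictionary:
  3 -> 'hello'
  4 -> 'fast'
  2 -> 'foo'
  3 -> 'hello'
  4 -> 'fast'

Decoded: "hello fast foo hello fast"


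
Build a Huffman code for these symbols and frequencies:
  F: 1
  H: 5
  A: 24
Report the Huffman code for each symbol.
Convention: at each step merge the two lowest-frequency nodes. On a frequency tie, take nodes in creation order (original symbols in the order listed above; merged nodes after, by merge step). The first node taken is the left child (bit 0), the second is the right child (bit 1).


Huffman tree construction:
Step 1: Merge F(1) + H(5) = 6
Step 2: Merge (F+H)(6) + A(24) = 30
Read each symbol's code off the tree from the root (left child = 0, right child = 1).

Codes:
  F: 00 (length 2)
  H: 01 (length 2)
  A: 1 (length 1)
Average code length: 36/30 = 1.2000 bits/symbol


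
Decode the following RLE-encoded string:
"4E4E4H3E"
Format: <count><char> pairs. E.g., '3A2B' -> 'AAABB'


Expanding each <count><char> pair:
  4E -> 'EEEE'
  4E -> 'EEEE'
  4H -> 'HHHH'
  3E -> 'EEE'

Decoded = EEEEEEEEHHHHEEE


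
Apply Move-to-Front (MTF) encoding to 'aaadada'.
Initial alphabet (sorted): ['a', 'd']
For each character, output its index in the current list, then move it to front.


MTF encoding:
'a': index 0 in ['a', 'd'] -> ['a', 'd']
'a': index 0 in ['a', 'd'] -> ['a', 'd']
'a': index 0 in ['a', 'd'] -> ['a', 'd']
'd': index 1 in ['a', 'd'] -> ['d', 'a']
'a': index 1 in ['d', 'a'] -> ['a', 'd']
'd': index 1 in ['a', 'd'] -> ['d', 'a']
'a': index 1 in ['d', 'a'] -> ['a', 'd']


Output: [0, 0, 0, 1, 1, 1, 1]


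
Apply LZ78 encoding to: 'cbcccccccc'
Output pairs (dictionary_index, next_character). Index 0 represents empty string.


LZ78 encoding steps:
Dictionary: {0: ''}
Step 1: w='' (idx 0), next='c' -> output (0, 'c'), add 'c' as idx 1
Step 2: w='' (idx 0), next='b' -> output (0, 'b'), add 'b' as idx 2
Step 3: w='c' (idx 1), next='c' -> output (1, 'c'), add 'cc' as idx 3
Step 4: w='cc' (idx 3), next='c' -> output (3, 'c'), add 'ccc' as idx 4
Step 5: w='ccc' (idx 4), end of input -> output (4, '')


Encoded: [(0, 'c'), (0, 'b'), (1, 'c'), (3, 'c'), (4, '')]


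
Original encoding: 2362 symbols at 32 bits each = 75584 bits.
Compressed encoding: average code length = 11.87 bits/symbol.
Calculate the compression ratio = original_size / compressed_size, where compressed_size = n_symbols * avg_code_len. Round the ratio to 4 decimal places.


original_size = n_symbols * orig_bits = 2362 * 32 = 75584 bits
compressed_size = n_symbols * avg_code_len = 2362 * 11.87 = 28036.94 bits
ratio = original_size / compressed_size = 75584 / 28036.94 = 2.6959

Compression ratio = 2.6959


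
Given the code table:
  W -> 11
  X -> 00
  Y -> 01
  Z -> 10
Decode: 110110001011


Decoding:
11 -> W
01 -> Y
10 -> Z
00 -> X
10 -> Z
11 -> W


Result: WYZXZW


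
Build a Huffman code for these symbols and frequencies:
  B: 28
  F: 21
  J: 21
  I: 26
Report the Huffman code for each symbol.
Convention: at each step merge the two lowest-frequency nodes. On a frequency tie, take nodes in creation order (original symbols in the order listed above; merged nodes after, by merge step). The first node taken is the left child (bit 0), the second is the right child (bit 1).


Huffman tree construction:
Step 1: Merge F(21) + J(21) = 42
Step 2: Merge I(26) + B(28) = 54
Step 3: Merge (F+J)(42) + (I+B)(54) = 96
Read each symbol's code off the tree from the root (left child = 0, right child = 1).

Codes:
  B: 11 (length 2)
  F: 00 (length 2)
  J: 01 (length 2)
  I: 10 (length 2)
Average code length: 192/96 = 2.0000 bits/symbol


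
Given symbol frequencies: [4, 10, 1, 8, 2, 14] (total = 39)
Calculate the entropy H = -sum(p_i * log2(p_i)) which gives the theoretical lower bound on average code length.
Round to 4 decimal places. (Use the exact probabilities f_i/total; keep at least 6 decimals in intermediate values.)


Per-symbol terms -p_i * log2(p_i) with p_i = f_i/39:
  p = 4/39 = 0.102564: log2(p) = -3.285402, -p*log2(p) = 0.336964
  p = 10/39 = 0.256410: log2(p) = -1.963474, -p*log2(p) = 0.503455
  p = 1/39 = 0.025641: log2(p) = -5.285402, -p*log2(p) = 0.135523
  p = 8/39 = 0.205128: log2(p) = -2.285402, -p*log2(p) = 0.468800
  p = 2/39 = 0.051282: log2(p) = -4.285402, -p*log2(p) = 0.219764
  p = 14/39 = 0.358974: log2(p) = -1.478047, -p*log2(p) = 0.530581
H = 0.336964 + 0.503455 + 0.135523 + 0.468800 + 0.219764 + 0.530581 = 2.195087

H = 2.1951 bits/symbol


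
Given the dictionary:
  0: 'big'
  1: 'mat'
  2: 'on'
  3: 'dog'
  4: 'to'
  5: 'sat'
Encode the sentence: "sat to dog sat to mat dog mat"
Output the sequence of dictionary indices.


Look up each word in the dictionary:
  'sat' -> 5
  'to' -> 4
  'dog' -> 3
  'sat' -> 5
  'to' -> 4
  'mat' -> 1
  'dog' -> 3
  'mat' -> 1

Encoded: [5, 4, 3, 5, 4, 1, 3, 1]


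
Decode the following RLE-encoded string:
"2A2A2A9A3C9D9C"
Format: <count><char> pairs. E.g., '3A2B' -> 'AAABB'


Expanding each <count><char> pair:
  2A -> 'AA'
  2A -> 'AA'
  2A -> 'AA'
  9A -> 'AAAAAAAAA'
  3C -> 'CCC'
  9D -> 'DDDDDDDDD'
  9C -> 'CCCCCCCCC'

Decoded = AAAAAAAAAAAAAAACCCDDDDDDDDDCCCCCCCCC


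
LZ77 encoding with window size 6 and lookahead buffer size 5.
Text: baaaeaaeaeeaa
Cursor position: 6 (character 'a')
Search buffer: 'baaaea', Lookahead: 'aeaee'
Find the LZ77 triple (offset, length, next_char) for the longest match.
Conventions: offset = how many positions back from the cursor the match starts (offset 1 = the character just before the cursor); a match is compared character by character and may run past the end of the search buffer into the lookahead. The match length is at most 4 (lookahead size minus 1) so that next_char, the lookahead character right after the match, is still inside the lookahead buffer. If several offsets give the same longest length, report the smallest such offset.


Try each offset into the search buffer:
  offset=1 (pos 5, char 'a'): match length 1
  offset=2 (pos 4, char 'e'): match length 0
  offset=3 (pos 3, char 'a'): match length 3
  offset=4 (pos 2, char 'a'): match length 1
  offset=5 (pos 1, char 'a'): match length 1
  offset=6 (pos 0, char 'b'): match length 0
Longest match has length 3 at offset 3.
next_char = character at position 6 + 3 = 9 -> 'e'

Best match: offset=3, length=3 (matching 'aea' starting at position 3)
LZ77 triple: (3, 3, 'e')


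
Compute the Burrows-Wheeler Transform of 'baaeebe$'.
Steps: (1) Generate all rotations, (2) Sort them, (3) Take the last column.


Rotations (sorted):
  0: $baaeebe -> last char: e
  1: aaeebe$b -> last char: b
  2: aeebe$ba -> last char: a
  3: baaeebe$ -> last char: $
  4: be$baaee -> last char: e
  5: e$baaeeb -> last char: b
  6: ebe$baae -> last char: e
  7: eebe$baa -> last char: a


BWT = eba$ebea


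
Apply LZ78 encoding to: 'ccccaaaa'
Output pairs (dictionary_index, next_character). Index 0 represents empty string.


LZ78 encoding steps:
Dictionary: {0: ''}
Step 1: w='' (idx 0), next='c' -> output (0, 'c'), add 'c' as idx 1
Step 2: w='c' (idx 1), next='c' -> output (1, 'c'), add 'cc' as idx 2
Step 3: w='c' (idx 1), next='a' -> output (1, 'a'), add 'ca' as idx 3
Step 4: w='' (idx 0), next='a' -> output (0, 'a'), add 'a' as idx 4
Step 5: w='a' (idx 4), next='a' -> output (4, 'a'), add 'aa' as idx 5


Encoded: [(0, 'c'), (1, 'c'), (1, 'a'), (0, 'a'), (4, 'a')]


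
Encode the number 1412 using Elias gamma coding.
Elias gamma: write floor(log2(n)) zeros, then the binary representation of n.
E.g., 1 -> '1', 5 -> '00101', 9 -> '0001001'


num_bits = floor(log2(1412)) + 1 = 11
leading_zeros = num_bits - 1 = 10
binary(1412) = 10110000100

Elias gamma(1412) = '0000000000' + '10110000100' = 000000000010110000100 (21 bits)


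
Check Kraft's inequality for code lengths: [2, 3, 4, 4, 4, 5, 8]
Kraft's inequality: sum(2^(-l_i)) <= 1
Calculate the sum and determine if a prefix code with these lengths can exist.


Sum = 2^(-2) + 2^(-3) + 2^(-4) + 2^(-4) + 2^(-4) + 2^(-5) + 2^(-8)
    = 0.25 + 0.125 + 0.0625 + 0.0625 + 0.0625 + 0.03125 + 0.00390625
    = 153/256 = 0.59765625
Since 0.59765625 <= 1, Kraft's inequality IS satisfied.
A prefix code with these lengths CAN exist.

Kraft sum = 0.59765625. Satisfied.


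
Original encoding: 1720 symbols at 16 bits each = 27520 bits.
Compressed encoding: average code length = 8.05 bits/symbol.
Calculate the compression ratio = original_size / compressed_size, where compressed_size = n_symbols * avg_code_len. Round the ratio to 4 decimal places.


original_size = n_symbols * orig_bits = 1720 * 16 = 27520 bits
compressed_size = n_symbols * avg_code_len = 1720 * 8.05 = 13846.0 bits
ratio = original_size / compressed_size = 27520 / 13846.0 = 1.9876

Compression ratio = 1.9876


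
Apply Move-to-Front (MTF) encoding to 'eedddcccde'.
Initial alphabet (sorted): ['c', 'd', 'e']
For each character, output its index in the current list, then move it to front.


MTF encoding:
'e': index 2 in ['c', 'd', 'e'] -> ['e', 'c', 'd']
'e': index 0 in ['e', 'c', 'd'] -> ['e', 'c', 'd']
'd': index 2 in ['e', 'c', 'd'] -> ['d', 'e', 'c']
'd': index 0 in ['d', 'e', 'c'] -> ['d', 'e', 'c']
'd': index 0 in ['d', 'e', 'c'] -> ['d', 'e', 'c']
'c': index 2 in ['d', 'e', 'c'] -> ['c', 'd', 'e']
'c': index 0 in ['c', 'd', 'e'] -> ['c', 'd', 'e']
'c': index 0 in ['c', 'd', 'e'] -> ['c', 'd', 'e']
'd': index 1 in ['c', 'd', 'e'] -> ['d', 'c', 'e']
'e': index 2 in ['d', 'c', 'e'] -> ['e', 'd', 'c']


Output: [2, 0, 2, 0, 0, 2, 0, 0, 1, 2]


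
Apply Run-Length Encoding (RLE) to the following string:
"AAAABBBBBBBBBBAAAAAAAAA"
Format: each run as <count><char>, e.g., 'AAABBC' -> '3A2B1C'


Scanning runs left to right:
  i=0: run of 'A' x 4 -> '4A'
  i=4: run of 'B' x 10 -> '10B'
  i=14: run of 'A' x 9 -> '9A'

RLE = 4A10B9A


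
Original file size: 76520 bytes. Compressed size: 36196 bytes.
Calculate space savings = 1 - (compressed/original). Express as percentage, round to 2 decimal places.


ratio = compressed/original = 36196/76520 = 0.473027
savings = 1 - ratio = 1 - 0.473027 = 0.526973
as a percentage: 0.526973 * 100 = 52.7%

Space savings = 1 - 36196/76520 = 52.7%


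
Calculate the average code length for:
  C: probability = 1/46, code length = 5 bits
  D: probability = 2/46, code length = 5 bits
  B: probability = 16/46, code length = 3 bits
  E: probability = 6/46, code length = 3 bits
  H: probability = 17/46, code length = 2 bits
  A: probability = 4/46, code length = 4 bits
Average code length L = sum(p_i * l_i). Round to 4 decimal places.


Weighted contributions p_i * l_i:
  C: (1/46) * 5 = 5/46
  D: (2/46) * 5 = 10/46
  B: (16/46) * 3 = 48/46
  E: (6/46) * 3 = 18/46
  H: (17/46) * 2 = 34/46
  A: (4/46) * 4 = 16/46
Sum = (5 + 10 + 48 + 18 + 34 + 16)/46 = 131/46

L = 131/46 = 2.8478 bits/symbol


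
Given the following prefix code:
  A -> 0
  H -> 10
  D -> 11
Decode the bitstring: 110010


Decoding step by step:
Bits 11 -> D
Bits 0 -> A
Bits 0 -> A
Bits 10 -> H


Decoded message: DAAH


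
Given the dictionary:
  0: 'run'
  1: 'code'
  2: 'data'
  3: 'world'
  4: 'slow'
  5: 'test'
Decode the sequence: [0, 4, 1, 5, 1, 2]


Look up each index in the dictionary:
  0 -> 'run'
  4 -> 'slow'
  1 -> 'code'
  5 -> 'test'
  1 -> 'code'
  2 -> 'data'

Decoded: "run slow code test code data"


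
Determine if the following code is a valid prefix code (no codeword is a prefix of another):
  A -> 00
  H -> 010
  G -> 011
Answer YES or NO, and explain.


Checking each pair (does one codeword prefix another?):
  A='00' vs H='010': no prefix
  A='00' vs G='011': no prefix
  H='010' vs A='00': no prefix
  H='010' vs G='011': no prefix
  G='011' vs A='00': no prefix
  G='011' vs H='010': no prefix
No violation found over all pairs.

YES -- this is a valid prefix code. No codeword is a prefix of any other codeword.


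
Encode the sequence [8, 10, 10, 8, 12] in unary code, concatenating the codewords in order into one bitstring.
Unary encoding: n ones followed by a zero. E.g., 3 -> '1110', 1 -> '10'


Encode each number as n ones followed by a terminating 0:
  8 -> 111111110 (9 bits)
  10 -> 11111111110 (11 bits)
  10 -> 11111111110 (11 bits)
  8 -> 111111110 (9 bits)
  12 -> 1111111111110 (13 bits)
Total length = 9 + 11 + 11 + 9 + 13 = 53 bits.

Unary([8, 10, 10, 8, 12]) = 11111111011111111110111111111101111111101111111111110 (53 bits)


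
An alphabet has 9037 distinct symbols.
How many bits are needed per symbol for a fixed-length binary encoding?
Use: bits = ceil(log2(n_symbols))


log2(9037) = 13.1416
Bracket: 2^13 = 8192 < 9037 <= 2^14 = 16384
So ceil(log2(9037)) = 14

bits = ceil(log2(9037)) = ceil(13.1416) = 14 bits


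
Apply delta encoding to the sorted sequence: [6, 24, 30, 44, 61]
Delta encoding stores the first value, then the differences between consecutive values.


First value: 6
Deltas:
  24 - 6 = 18
  30 - 24 = 6
  44 - 30 = 14
  61 - 44 = 17


Delta encoded: [6, 18, 6, 14, 17]


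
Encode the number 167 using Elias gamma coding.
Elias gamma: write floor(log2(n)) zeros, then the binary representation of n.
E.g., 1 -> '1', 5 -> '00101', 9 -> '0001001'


num_bits = floor(log2(167)) + 1 = 8
leading_zeros = num_bits - 1 = 7
binary(167) = 10100111

Elias gamma(167) = '0000000' + '10100111' = 000000010100111 (15 bits)
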